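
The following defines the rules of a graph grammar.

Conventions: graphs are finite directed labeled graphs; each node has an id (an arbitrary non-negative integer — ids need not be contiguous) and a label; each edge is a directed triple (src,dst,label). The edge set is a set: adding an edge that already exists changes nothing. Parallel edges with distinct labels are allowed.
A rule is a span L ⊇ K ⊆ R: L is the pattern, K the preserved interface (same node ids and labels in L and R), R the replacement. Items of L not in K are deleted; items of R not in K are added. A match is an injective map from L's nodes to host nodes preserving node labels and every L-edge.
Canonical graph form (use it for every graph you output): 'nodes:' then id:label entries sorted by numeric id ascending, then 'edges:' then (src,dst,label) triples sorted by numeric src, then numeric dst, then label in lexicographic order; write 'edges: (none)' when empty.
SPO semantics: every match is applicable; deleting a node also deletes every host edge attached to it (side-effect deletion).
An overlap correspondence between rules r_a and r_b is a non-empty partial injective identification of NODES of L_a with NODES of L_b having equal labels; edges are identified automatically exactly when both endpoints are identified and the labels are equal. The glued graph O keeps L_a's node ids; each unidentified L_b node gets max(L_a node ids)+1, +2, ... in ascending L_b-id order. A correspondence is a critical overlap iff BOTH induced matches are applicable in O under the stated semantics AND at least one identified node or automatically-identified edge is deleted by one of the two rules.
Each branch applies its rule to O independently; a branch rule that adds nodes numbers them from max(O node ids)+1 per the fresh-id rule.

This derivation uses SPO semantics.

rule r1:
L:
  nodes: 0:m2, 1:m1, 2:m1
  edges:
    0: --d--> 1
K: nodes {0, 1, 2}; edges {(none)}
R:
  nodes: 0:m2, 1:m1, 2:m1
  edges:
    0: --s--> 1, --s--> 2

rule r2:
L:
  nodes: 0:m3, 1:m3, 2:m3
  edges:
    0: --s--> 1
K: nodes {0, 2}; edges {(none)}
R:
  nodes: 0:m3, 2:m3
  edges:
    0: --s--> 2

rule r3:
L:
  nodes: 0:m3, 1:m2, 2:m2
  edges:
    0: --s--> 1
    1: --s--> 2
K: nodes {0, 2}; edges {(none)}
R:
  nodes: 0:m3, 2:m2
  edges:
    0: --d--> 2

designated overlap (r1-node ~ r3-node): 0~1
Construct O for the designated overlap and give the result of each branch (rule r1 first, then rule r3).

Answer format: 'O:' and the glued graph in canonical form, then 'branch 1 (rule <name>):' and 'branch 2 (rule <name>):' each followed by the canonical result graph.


O:
nodes: 0:m2, 1:m1, 2:m1, 3:m3, 4:m2
edges: (0,1,d); (0,4,s); (3,0,s)
branch 1 (rule r1):
nodes: 0:m2, 1:m1, 2:m1, 3:m3, 4:m2
edges: (0,1,s); (0,2,s); (0,4,s); (3,0,s)
branch 2 (rule r3):
nodes: 1:m1, 2:m1, 3:m3, 4:m2
edges: (3,4,d)


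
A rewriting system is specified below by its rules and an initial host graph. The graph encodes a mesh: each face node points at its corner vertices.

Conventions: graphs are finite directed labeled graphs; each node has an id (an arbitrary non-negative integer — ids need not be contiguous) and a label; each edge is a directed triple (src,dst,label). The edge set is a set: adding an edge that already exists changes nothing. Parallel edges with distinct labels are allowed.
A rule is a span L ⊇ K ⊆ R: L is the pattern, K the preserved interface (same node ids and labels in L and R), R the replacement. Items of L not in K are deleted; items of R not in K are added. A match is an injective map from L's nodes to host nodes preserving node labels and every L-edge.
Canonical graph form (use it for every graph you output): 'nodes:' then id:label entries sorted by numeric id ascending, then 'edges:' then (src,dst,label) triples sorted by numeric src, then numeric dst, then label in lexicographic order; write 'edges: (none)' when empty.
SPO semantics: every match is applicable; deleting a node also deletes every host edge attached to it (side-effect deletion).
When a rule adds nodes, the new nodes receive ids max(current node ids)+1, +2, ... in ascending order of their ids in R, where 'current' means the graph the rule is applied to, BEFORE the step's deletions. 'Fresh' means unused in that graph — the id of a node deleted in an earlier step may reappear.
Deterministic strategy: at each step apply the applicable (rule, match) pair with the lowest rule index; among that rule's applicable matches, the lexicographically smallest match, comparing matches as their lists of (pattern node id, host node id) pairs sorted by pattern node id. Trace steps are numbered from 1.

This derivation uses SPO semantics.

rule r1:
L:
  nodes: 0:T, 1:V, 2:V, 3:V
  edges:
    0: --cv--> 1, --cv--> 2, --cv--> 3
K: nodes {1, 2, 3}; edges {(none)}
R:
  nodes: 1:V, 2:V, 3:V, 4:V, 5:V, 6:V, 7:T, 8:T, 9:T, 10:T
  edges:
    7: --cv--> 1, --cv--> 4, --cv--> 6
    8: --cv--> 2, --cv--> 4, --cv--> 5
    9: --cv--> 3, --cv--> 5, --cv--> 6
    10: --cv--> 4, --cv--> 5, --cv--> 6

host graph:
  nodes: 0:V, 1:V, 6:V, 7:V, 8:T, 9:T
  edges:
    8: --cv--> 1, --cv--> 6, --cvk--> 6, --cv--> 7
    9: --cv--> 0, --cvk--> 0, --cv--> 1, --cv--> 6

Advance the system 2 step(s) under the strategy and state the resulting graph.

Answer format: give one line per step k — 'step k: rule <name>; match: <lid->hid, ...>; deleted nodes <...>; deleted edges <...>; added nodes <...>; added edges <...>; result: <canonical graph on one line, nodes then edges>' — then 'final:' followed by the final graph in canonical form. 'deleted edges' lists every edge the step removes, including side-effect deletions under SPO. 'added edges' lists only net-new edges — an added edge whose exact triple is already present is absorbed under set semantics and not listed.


step 1: rule r1; match: 0->8, 1->1, 2->6, 3->7; deleted nodes 8; deleted edges (8,1,cv); (8,6,cv); (8,6,cvk); (8,7,cv); added nodes 10, 11, 12, 13, 14, 15, 16; added edges (13,1,cv); (13,10,cv); (13,12,cv); (14,6,cv); (14,10,cv); (14,11,cv); (15,7,cv); (15,11,cv); (15,12,cv); (16,10,cv); (16,11,cv); (16,12,cv); result: nodes: 0:V, 1:V, 6:V, 7:V, 9:T, 10:V, 11:V, 12:V, 13:T, 14:T, 15:T, 16:T edges: (9,0,cv); (9,0,cvk); (9,1,cv); (9,6,cv); (13,1,cv); (13,10,cv); (13,12,cv); (14,6,cv); (14,10,cv); (14,11,cv); (15,7,cv); (15,11,cv); (15,12,cv); (16,10,cv); (16,11,cv); (16,12,cv)
step 2: rule r1; match: 0->9, 1->0, 2->1, 3->6; deleted nodes 9; deleted edges (9,0,cv); (9,0,cvk); (9,1,cv); (9,6,cv); added nodes 17, 18, 19, 20, 21, 22, 23; added edges (20,0,cv); (20,17,cv); (20,19,cv); (21,1,cv); (21,17,cv); (21,18,cv); (22,6,cv); (22,18,cv); (22,19,cv); (23,17,cv); (23,18,cv); (23,19,cv); result: nodes: 0:V, 1:V, 6:V, 7:V, 10:V, 11:V, 12:V, 13:T, 14:T, 15:T, 16:T, 17:V, 18:V, 19:V, 20:T, 21:T, 22:T, 23:T edges: (13,1,cv); (13,10,cv); (13,12,cv); (14,6,cv); (14,10,cv); (14,11,cv); (15,7,cv); (15,11,cv); (15,12,cv); (16,10,cv); (16,11,cv); (16,12,cv); (20,0,cv); (20,17,cv); (20,19,cv); (21,1,cv); (21,17,cv); (21,18,cv); (22,6,cv); (22,18,cv); (22,19,cv); (23,17,cv); (23,18,cv); (23,19,cv)
final:
nodes: 0:V, 1:V, 6:V, 7:V, 10:V, 11:V, 12:V, 13:T, 14:T, 15:T, 16:T, 17:V, 18:V, 19:V, 20:T, 21:T, 22:T, 23:T
edges: (13,1,cv); (13,10,cv); (13,12,cv); (14,6,cv); (14,10,cv); (14,11,cv); (15,7,cv); (15,11,cv); (15,12,cv); (16,10,cv); (16,11,cv); (16,12,cv); (20,0,cv); (20,17,cv); (20,19,cv); (21,1,cv); (21,17,cv); (21,18,cv); (22,6,cv); (22,18,cv); (22,19,cv); (23,17,cv); (23,18,cv); (23,19,cv)


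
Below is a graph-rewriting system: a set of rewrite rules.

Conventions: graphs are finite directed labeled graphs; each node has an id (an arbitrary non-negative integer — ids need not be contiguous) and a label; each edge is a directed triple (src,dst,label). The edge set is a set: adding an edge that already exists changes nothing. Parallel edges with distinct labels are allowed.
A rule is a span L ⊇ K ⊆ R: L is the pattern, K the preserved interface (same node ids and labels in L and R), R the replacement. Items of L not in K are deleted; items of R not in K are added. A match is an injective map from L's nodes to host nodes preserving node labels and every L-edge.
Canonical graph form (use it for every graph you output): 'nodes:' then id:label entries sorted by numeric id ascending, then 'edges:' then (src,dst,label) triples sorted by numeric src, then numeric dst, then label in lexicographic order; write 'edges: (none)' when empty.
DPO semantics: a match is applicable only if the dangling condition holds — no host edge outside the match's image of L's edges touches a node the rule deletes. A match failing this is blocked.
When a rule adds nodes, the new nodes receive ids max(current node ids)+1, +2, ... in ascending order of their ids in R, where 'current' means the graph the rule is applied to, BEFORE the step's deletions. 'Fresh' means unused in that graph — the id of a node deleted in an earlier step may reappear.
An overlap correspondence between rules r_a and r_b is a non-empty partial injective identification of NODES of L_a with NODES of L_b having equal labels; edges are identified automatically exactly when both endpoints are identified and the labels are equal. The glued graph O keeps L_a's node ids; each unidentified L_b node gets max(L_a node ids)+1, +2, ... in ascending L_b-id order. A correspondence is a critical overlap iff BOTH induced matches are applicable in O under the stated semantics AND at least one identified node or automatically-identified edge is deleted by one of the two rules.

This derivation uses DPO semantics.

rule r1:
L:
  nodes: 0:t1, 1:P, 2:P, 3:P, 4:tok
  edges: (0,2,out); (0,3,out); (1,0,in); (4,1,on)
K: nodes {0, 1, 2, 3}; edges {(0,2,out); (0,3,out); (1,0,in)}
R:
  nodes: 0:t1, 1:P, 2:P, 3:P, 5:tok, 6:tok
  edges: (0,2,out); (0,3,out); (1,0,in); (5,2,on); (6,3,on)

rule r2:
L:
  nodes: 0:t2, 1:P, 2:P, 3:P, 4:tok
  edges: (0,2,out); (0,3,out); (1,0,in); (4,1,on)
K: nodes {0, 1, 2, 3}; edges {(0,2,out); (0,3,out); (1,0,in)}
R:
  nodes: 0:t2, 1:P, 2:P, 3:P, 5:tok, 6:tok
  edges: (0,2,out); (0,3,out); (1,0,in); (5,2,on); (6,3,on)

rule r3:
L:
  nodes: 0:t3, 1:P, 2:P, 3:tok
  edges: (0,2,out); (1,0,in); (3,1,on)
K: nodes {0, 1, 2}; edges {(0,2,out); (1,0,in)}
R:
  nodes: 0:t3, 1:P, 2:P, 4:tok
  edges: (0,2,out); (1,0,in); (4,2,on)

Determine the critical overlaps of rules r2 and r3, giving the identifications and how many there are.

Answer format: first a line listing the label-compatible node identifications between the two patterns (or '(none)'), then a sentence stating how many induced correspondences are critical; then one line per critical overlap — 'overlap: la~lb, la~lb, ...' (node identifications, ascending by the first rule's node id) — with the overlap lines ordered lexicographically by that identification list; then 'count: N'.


label-compatible node identifications between L(r2) and L(r3): 1~1, 1~2, 2~1, 2~2, 3~1, 3~2, 4~3
3 of the induced correspondences are critical overlaps of r2 and r3.
overlap: 1~1, 2~2, 4~3
overlap: 1~1, 3~2, 4~3
overlap: 1~1, 4~3
count: 3


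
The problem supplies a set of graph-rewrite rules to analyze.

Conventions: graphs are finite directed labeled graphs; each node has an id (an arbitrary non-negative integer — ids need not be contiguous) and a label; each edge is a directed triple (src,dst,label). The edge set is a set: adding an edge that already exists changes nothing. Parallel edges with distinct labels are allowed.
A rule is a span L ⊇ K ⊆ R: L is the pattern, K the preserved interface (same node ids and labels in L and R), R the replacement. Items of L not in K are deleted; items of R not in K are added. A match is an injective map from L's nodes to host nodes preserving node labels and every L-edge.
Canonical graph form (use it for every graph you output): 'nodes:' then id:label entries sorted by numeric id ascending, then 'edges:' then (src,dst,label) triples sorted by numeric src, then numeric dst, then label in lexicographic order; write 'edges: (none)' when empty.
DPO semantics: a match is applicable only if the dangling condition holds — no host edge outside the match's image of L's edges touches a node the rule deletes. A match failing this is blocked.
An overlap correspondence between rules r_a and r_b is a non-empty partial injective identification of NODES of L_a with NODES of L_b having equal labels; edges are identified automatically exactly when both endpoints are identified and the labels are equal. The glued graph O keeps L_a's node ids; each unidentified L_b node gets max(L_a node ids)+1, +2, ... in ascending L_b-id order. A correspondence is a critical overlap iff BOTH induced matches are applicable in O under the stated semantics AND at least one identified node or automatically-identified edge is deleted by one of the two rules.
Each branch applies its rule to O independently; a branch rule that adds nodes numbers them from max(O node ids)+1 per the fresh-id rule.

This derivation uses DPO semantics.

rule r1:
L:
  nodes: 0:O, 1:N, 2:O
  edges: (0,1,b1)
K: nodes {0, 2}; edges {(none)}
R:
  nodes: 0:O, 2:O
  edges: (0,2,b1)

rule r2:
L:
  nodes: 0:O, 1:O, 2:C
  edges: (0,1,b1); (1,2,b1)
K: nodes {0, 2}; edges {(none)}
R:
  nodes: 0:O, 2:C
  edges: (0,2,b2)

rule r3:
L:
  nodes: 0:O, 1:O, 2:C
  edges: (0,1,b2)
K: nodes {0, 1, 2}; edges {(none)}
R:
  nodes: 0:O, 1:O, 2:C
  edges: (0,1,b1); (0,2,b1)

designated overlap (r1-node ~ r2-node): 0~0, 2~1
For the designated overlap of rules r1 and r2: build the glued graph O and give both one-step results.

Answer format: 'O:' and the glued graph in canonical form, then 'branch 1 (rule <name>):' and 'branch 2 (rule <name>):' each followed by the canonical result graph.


O:
nodes: 0:O, 1:N, 2:O, 3:C
edges: (0,1,b1); (0,2,b1); (2,3,b1)
branch 1 (rule r1):
nodes: 0:O, 2:O, 3:C
edges: (0,2,b1); (2,3,b1)
branch 2 (rule r2):
nodes: 0:O, 1:N, 3:C
edges: (0,1,b1); (0,3,b2)


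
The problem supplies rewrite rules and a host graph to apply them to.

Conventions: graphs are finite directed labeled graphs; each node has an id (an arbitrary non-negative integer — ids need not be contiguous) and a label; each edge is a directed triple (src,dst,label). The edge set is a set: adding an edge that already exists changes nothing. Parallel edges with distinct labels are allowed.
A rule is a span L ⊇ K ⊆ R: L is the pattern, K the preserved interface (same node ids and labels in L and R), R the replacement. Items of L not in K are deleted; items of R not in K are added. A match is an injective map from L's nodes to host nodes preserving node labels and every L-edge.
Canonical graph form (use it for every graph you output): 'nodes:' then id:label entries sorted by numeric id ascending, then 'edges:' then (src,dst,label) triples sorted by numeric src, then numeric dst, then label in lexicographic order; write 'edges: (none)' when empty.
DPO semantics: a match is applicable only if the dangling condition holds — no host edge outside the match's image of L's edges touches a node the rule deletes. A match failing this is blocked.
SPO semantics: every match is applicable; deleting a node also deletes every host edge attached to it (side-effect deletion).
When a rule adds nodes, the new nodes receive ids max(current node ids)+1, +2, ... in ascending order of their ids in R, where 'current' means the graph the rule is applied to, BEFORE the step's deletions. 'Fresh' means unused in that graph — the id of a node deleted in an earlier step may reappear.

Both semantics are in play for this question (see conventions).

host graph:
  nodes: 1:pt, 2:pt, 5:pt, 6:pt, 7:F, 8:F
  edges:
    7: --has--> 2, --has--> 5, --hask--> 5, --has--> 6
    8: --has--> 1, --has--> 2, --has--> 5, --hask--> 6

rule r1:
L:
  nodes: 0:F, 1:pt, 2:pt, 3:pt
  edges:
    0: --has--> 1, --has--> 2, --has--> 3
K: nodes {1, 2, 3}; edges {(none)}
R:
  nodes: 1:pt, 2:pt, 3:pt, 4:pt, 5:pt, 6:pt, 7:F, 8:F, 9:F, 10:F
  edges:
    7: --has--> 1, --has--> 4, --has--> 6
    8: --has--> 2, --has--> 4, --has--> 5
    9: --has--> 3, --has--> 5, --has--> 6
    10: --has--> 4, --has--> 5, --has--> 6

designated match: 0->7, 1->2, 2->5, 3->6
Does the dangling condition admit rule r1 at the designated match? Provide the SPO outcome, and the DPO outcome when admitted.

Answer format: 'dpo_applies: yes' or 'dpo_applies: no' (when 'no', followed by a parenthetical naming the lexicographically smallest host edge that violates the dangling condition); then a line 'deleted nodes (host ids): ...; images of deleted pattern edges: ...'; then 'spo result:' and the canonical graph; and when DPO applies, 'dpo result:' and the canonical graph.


dpo_applies: no
(the rule deletes node 7, which keeps host edge (7,5,hask) outside the match image — the dangling condition fails, DPO blocks; SPO proceeds and side-deletes such edges)
deleted nodes (host ids): 7; images of deleted pattern edges: (7,2,has); (7,5,has); (7,6,has)
spo result:
nodes: 1:pt, 2:pt, 5:pt, 6:pt, 8:F, 9:pt, 10:pt, 11:pt, 12:F, 13:F, 14:F, 15:F
edges: (8,1,has); (8,2,has); (8,5,has); (8,6,hask); (12,2,has); (12,9,has); (12,11,has); (13,5,has); (13,9,has); (13,10,has); (14,6,has); (14,10,has); (14,11,has); (15,9,has); (15,10,has); (15,11,has)


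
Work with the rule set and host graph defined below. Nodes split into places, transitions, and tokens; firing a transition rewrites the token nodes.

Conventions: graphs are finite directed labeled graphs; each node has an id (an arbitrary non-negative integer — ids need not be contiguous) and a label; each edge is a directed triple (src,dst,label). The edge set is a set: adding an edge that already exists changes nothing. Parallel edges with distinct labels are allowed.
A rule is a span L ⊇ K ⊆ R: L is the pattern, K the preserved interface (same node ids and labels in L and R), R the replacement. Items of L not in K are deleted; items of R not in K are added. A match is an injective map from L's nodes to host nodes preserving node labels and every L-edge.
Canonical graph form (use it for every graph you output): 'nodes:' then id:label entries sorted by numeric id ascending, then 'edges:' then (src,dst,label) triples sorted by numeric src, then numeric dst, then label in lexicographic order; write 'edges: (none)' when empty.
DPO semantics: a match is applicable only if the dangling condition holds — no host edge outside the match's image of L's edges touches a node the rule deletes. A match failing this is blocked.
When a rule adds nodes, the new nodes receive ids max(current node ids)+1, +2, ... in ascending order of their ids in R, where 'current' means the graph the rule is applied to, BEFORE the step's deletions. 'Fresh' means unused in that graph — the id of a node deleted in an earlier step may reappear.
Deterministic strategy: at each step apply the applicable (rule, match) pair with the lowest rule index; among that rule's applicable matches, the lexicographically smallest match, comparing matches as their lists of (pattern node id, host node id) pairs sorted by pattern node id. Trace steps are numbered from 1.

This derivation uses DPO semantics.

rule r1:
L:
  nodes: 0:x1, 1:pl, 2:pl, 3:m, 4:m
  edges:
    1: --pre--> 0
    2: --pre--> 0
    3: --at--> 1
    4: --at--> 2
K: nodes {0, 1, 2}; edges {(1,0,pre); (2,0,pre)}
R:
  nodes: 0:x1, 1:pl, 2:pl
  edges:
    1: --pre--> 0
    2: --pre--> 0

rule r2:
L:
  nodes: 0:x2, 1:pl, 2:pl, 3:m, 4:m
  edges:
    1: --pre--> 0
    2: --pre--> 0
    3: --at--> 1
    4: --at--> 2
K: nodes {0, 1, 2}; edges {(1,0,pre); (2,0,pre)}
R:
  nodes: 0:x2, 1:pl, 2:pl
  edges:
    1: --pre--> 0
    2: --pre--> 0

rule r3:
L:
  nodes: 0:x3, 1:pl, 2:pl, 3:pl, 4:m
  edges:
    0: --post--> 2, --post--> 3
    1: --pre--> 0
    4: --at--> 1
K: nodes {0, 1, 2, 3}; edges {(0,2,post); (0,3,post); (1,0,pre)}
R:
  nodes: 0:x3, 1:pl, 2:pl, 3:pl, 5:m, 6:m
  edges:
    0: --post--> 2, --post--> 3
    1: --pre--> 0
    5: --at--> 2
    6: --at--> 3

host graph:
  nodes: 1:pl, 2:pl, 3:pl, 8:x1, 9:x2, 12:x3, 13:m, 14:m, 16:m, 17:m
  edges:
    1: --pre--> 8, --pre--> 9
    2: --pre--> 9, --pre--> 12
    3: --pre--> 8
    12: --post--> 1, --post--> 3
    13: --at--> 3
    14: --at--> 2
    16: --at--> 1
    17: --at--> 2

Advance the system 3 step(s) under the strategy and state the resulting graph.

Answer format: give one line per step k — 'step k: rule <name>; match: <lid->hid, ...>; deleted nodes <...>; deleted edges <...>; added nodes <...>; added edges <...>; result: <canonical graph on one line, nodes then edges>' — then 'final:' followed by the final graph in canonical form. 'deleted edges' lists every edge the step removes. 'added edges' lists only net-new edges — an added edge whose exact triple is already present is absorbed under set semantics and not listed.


step 1: rule r1; match: 0->8, 1->1, 2->3, 3->16, 4->13; deleted nodes 13, 16; deleted edges (13,3,at); (16,1,at); added nodes (none); added edges (none); result: nodes: 1:pl, 2:pl, 3:pl, 8:x1, 9:x2, 12:x3, 14:m, 17:m edges: (1,8,pre); (1,9,pre); (2,9,pre); (2,12,pre); (3,8,pre); (12,1,post); (12,3,post); (14,2,at); (17,2,at)
step 2: rule r3; match: 0->12, 1->2, 2->1, 3->3, 4->14; deleted nodes 14; deleted edges (14,2,at); added nodes 18, 19; added edges (18,1,at); (19,3,at); result: nodes: 1:pl, 2:pl, 3:pl, 8:x1, 9:x2, 12:x3, 17:m, 18:m, 19:m edges: (1,8,pre); (1,9,pre); (2,9,pre); (2,12,pre); (3,8,pre); (12,1,post); (12,3,post); (17,2,at); (18,1,at); (19,3,at)
step 3: rule r1; match: 0->8, 1->1, 2->3, 3->18, 4->19; deleted nodes 18, 19; deleted edges (18,1,at); (19,3,at); added nodes (none); added edges (none); result: nodes: 1:pl, 2:pl, 3:pl, 8:x1, 9:x2, 12:x3, 17:m edges: (1,8,pre); (1,9,pre); (2,9,pre); (2,12,pre); (3,8,pre); (12,1,post); (12,3,post); (17,2,at)
final:
nodes: 1:pl, 2:pl, 3:pl, 8:x1, 9:x2, 12:x3, 17:m
edges: (1,8,pre); (1,9,pre); (2,9,pre); (2,12,pre); (3,8,pre); (12,1,post); (12,3,post); (17,2,at)


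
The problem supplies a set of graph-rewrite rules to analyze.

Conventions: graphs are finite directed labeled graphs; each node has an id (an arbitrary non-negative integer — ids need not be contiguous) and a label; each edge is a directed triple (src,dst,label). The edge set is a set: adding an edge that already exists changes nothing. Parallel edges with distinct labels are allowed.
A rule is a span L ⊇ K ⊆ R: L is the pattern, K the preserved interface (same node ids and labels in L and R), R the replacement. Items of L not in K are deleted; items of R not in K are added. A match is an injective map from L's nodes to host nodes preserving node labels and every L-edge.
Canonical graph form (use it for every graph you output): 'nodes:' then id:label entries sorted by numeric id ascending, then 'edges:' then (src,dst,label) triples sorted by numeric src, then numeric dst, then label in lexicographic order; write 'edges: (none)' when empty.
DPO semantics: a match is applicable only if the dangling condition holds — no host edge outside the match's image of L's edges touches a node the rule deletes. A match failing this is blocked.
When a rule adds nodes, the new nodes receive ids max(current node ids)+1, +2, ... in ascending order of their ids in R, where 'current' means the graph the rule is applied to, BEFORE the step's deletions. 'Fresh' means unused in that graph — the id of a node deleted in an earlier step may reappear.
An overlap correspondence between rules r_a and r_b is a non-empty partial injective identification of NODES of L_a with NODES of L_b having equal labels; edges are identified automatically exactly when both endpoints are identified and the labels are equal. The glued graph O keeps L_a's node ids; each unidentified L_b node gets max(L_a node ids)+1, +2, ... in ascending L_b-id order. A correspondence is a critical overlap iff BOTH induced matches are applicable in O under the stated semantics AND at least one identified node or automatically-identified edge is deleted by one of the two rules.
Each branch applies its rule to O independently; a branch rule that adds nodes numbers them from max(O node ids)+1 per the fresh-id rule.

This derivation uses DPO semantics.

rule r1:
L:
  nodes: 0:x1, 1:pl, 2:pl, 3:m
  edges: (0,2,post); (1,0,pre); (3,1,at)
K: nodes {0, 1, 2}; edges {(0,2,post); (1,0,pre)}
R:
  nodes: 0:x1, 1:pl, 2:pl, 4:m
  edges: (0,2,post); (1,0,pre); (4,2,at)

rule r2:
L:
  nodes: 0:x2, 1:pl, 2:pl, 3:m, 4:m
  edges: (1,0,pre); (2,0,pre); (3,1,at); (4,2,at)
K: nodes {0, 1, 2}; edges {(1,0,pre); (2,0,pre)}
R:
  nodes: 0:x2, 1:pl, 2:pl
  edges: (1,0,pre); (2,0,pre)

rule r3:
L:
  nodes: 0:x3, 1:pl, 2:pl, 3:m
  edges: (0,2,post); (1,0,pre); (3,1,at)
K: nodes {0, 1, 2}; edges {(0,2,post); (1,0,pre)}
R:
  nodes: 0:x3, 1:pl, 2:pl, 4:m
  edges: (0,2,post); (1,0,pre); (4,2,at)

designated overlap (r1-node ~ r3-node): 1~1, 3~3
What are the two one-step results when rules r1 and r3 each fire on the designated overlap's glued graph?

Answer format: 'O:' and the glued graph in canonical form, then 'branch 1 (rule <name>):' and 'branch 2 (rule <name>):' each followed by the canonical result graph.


O:
nodes: 0:x1, 1:pl, 2:pl, 3:m, 4:x3, 5:pl
edges: (0,2,post); (1,0,pre); (1,4,pre); (3,1,at); (4,5,post)
branch 1 (rule r1):
nodes: 0:x1, 1:pl, 2:pl, 4:x3, 5:pl, 6:m
edges: (0,2,post); (1,0,pre); (1,4,pre); (4,5,post); (6,2,at)
branch 2 (rule r3):
nodes: 0:x1, 1:pl, 2:pl, 4:x3, 5:pl, 6:m
edges: (0,2,post); (1,0,pre); (1,4,pre); (4,5,post); (6,5,at)


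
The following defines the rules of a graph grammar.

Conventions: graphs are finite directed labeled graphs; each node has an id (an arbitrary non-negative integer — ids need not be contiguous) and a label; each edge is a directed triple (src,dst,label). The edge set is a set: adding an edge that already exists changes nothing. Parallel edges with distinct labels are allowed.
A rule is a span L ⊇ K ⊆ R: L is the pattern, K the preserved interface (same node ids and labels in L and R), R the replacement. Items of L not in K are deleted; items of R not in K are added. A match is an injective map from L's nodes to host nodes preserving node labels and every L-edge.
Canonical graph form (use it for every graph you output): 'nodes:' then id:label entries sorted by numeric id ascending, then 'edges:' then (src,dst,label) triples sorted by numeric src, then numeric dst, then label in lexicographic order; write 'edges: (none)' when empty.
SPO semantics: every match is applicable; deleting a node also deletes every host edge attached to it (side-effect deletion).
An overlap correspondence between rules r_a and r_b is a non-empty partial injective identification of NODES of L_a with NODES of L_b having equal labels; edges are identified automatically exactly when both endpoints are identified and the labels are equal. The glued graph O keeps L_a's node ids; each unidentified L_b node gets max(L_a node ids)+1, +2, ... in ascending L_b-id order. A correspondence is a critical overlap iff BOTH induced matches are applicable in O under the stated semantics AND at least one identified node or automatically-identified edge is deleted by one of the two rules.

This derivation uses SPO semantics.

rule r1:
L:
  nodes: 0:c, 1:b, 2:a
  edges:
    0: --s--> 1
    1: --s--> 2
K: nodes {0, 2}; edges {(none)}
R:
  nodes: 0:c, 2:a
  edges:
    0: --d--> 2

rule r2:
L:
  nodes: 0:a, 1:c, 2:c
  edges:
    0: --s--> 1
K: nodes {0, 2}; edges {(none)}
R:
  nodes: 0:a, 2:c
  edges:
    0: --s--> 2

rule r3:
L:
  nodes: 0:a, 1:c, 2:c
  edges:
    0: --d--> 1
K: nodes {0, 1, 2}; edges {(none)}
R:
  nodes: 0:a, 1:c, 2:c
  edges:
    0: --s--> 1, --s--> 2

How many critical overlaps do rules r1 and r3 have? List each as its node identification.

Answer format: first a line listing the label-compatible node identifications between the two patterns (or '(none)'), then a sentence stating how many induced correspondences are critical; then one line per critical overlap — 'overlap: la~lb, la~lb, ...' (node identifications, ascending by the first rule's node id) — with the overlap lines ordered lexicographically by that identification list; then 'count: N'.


label-compatible node identifications between L(r1) and L(r3): 0~1, 0~2, 2~0
0 of the induced correspondences are critical overlaps of r1 and r3.
count: 0


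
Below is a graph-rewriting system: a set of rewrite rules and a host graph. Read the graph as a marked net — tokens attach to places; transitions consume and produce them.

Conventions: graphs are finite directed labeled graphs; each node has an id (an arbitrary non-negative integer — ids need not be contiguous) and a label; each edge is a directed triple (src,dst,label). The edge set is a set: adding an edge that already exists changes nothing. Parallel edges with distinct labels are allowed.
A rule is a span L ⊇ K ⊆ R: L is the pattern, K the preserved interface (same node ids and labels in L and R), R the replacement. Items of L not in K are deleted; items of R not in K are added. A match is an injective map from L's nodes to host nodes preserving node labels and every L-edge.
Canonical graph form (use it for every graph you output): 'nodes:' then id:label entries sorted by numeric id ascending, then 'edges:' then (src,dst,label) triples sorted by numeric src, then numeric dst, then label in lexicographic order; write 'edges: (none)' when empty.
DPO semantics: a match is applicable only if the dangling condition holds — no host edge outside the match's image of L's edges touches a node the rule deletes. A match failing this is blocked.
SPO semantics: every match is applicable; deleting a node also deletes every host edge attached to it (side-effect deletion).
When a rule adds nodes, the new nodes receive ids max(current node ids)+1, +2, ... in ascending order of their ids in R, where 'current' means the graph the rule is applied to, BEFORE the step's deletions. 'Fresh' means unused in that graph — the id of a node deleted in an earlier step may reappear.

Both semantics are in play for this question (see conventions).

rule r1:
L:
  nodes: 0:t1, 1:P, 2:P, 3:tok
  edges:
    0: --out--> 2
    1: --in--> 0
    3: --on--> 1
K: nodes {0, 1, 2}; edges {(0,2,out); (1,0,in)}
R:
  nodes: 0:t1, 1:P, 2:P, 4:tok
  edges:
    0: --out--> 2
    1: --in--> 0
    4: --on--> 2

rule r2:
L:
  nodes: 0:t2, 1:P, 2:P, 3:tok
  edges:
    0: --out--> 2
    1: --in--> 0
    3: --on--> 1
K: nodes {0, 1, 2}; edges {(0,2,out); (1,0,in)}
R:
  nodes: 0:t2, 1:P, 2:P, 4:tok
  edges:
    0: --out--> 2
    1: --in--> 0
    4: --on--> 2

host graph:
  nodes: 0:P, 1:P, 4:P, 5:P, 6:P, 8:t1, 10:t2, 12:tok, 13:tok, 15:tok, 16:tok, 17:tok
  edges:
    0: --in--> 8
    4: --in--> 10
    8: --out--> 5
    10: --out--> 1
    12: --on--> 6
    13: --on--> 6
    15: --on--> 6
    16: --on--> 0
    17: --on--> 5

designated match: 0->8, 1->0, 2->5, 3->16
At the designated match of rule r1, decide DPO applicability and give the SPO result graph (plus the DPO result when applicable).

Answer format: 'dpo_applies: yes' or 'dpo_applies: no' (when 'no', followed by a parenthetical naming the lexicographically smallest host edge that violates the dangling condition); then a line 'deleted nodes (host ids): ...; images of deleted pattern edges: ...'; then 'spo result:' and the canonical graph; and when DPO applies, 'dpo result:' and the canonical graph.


dpo_applies: yes
deleted nodes (host ids): 16; images of deleted pattern edges: (16,0,on)
spo result:
nodes: 0:P, 1:P, 4:P, 5:P, 6:P, 8:t1, 10:t2, 12:tok, 13:tok, 15:tok, 17:tok, 18:tok
edges: (0,8,in); (4,10,in); (8,5,out); (10,1,out); (12,6,on); (13,6,on); (15,6,on); (17,5,on); (18,5,on)
dpo result:
nodes: 0:P, 1:P, 4:P, 5:P, 6:P, 8:t1, 10:t2, 12:tok, 13:tok, 15:tok, 17:tok, 18:tok
edges: (0,8,in); (4,10,in); (8,5,out); (10,1,out); (12,6,on); (13,6,on); (15,6,on); (17,5,on); (18,5,on)


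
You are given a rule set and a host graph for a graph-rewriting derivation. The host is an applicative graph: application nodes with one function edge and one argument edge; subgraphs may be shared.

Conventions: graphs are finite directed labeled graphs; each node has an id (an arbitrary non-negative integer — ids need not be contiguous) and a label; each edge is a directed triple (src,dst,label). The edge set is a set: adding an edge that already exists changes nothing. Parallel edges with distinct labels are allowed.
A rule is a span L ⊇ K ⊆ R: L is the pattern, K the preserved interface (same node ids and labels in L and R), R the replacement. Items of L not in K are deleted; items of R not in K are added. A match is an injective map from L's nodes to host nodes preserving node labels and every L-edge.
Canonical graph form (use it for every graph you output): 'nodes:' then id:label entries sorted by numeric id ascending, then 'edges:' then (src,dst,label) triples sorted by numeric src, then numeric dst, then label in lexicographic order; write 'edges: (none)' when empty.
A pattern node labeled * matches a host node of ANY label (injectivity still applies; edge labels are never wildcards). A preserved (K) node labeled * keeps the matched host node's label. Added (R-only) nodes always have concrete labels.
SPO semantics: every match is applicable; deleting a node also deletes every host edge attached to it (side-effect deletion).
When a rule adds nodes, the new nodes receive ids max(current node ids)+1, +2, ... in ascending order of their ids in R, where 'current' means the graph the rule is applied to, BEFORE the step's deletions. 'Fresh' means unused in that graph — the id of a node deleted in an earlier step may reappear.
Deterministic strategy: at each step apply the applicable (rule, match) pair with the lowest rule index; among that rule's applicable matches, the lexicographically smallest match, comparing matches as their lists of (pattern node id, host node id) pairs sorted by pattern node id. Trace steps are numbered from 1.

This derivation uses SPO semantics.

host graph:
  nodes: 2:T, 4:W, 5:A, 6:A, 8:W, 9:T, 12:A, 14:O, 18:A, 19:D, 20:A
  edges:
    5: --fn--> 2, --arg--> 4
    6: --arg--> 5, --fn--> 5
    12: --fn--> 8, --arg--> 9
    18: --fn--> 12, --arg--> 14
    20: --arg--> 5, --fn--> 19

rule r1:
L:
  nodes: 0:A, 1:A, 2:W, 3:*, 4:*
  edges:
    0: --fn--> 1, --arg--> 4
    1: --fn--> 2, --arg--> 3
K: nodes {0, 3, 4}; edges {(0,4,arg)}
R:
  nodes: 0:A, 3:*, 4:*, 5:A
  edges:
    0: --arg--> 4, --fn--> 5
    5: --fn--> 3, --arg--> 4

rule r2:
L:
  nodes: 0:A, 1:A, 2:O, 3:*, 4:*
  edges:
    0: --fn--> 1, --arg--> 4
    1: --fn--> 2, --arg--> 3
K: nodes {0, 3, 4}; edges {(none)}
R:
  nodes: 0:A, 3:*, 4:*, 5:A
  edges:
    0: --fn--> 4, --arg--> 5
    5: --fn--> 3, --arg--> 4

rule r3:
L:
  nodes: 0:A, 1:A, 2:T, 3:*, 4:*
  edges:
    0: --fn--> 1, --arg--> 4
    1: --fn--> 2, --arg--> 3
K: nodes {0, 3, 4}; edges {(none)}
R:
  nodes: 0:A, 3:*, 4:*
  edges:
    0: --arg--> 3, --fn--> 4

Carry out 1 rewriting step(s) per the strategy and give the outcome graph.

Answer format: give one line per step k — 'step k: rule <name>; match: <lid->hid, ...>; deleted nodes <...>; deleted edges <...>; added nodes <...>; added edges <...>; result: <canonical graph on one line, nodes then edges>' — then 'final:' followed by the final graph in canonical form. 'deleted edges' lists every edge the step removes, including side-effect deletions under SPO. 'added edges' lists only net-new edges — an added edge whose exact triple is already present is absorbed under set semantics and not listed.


step 1: rule r1; match: 0->18, 1->12, 2->8, 3->9, 4->14; deleted nodes 8, 12; deleted edges (12,8,fn); (12,9,arg); (18,12,fn); added nodes 21; added edges (18,21,fn); (21,9,fn); (21,14,arg); result: nodes: 2:T, 4:W, 5:A, 6:A, 9:T, 14:O, 18:A, 19:D, 20:A, 21:A edges: (5,2,fn); (5,4,arg); (6,5,arg); (6,5,fn); (18,14,arg); (18,21,fn); (20,5,arg); (20,19,fn); (21,9,fn); (21,14,arg)
final:
nodes: 2:T, 4:W, 5:A, 6:A, 9:T, 14:O, 18:A, 19:D, 20:A, 21:A
edges: (5,2,fn); (5,4,arg); (6,5,arg); (6,5,fn); (18,14,arg); (18,21,fn); (20,5,arg); (20,19,fn); (21,9,fn); (21,14,arg)


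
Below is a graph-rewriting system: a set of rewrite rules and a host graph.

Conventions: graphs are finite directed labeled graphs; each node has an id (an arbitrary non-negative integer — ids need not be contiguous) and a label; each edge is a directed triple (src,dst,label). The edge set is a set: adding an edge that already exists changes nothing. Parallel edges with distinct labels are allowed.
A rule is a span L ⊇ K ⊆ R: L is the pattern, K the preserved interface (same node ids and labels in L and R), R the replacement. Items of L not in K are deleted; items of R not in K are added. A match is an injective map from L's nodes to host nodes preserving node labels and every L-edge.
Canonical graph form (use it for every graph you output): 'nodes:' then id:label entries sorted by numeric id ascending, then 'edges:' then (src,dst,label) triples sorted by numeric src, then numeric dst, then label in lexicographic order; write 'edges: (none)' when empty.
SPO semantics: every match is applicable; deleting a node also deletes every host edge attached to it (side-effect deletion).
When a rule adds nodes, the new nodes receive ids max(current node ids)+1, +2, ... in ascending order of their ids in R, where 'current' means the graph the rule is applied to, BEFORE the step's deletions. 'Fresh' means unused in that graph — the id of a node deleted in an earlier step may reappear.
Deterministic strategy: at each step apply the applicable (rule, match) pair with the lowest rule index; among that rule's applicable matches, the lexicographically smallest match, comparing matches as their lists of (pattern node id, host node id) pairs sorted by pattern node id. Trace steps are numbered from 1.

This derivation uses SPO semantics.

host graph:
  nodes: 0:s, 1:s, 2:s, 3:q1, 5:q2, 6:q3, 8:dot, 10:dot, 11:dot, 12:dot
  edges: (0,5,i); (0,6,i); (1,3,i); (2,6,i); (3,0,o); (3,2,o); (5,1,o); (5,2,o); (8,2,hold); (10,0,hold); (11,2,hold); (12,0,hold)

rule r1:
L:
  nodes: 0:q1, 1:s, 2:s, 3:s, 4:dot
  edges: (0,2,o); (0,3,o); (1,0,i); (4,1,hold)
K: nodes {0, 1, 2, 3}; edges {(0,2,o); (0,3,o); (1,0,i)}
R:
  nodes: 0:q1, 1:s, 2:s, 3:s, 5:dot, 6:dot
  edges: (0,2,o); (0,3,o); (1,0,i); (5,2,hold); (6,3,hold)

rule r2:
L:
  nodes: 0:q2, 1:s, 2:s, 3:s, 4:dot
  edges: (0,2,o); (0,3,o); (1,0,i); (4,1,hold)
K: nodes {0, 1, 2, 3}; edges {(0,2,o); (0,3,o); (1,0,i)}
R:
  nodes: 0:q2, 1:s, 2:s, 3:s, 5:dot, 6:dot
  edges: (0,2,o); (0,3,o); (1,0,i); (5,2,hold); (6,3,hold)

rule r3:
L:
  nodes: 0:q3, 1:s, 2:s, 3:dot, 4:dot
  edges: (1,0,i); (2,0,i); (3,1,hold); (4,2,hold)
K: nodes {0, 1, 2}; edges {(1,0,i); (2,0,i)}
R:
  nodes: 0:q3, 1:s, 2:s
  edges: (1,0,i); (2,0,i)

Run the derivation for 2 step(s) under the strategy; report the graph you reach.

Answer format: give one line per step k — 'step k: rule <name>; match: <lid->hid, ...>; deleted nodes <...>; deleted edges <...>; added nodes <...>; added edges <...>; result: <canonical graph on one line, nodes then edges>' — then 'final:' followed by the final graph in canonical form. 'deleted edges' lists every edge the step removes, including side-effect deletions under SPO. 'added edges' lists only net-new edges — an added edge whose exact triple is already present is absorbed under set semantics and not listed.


step 1: rule r2; match: 0->5, 1->0, 2->1, 3->2, 4->10; deleted nodes 10; deleted edges (10,0,hold); added nodes 13, 14; added edges (13,1,hold); (14,2,hold); result: nodes: 0:s, 1:s, 2:s, 3:q1, 5:q2, 6:q3, 8:dot, 11:dot, 12:dot, 13:dot, 14:dot edges: (0,5,i); (0,6,i); (1,3,i); (2,6,i); (3,0,o); (3,2,o); (5,1,o); (5,2,o); (8,2,hold); (11,2,hold); (12,0,hold); (13,1,hold); (14,2,hold)
step 2: rule r1; match: 0->3, 1->1, 2->0, 3->2, 4->13; deleted nodes 13; deleted edges (13,1,hold); added nodes 15, 16; added edges (15,0,hold); (16,2,hold); result: nodes: 0:s, 1:s, 2:s, 3:q1, 5:q2, 6:q3, 8:dot, 11:dot, 12:dot, 14:dot, 15:dot, 16:dot edges: (0,5,i); (0,6,i); (1,3,i); (2,6,i); (3,0,o); (3,2,o); (5,1,o); (5,2,o); (8,2,hold); (11,2,hold); (12,0,hold); (14,2,hold); (15,0,hold); (16,2,hold)
final:
nodes: 0:s, 1:s, 2:s, 3:q1, 5:q2, 6:q3, 8:dot, 11:dot, 12:dot, 14:dot, 15:dot, 16:dot
edges: (0,5,i); (0,6,i); (1,3,i); (2,6,i); (3,0,o); (3,2,o); (5,1,o); (5,2,o); (8,2,hold); (11,2,hold); (12,0,hold); (14,2,hold); (15,0,hold); (16,2,hold)


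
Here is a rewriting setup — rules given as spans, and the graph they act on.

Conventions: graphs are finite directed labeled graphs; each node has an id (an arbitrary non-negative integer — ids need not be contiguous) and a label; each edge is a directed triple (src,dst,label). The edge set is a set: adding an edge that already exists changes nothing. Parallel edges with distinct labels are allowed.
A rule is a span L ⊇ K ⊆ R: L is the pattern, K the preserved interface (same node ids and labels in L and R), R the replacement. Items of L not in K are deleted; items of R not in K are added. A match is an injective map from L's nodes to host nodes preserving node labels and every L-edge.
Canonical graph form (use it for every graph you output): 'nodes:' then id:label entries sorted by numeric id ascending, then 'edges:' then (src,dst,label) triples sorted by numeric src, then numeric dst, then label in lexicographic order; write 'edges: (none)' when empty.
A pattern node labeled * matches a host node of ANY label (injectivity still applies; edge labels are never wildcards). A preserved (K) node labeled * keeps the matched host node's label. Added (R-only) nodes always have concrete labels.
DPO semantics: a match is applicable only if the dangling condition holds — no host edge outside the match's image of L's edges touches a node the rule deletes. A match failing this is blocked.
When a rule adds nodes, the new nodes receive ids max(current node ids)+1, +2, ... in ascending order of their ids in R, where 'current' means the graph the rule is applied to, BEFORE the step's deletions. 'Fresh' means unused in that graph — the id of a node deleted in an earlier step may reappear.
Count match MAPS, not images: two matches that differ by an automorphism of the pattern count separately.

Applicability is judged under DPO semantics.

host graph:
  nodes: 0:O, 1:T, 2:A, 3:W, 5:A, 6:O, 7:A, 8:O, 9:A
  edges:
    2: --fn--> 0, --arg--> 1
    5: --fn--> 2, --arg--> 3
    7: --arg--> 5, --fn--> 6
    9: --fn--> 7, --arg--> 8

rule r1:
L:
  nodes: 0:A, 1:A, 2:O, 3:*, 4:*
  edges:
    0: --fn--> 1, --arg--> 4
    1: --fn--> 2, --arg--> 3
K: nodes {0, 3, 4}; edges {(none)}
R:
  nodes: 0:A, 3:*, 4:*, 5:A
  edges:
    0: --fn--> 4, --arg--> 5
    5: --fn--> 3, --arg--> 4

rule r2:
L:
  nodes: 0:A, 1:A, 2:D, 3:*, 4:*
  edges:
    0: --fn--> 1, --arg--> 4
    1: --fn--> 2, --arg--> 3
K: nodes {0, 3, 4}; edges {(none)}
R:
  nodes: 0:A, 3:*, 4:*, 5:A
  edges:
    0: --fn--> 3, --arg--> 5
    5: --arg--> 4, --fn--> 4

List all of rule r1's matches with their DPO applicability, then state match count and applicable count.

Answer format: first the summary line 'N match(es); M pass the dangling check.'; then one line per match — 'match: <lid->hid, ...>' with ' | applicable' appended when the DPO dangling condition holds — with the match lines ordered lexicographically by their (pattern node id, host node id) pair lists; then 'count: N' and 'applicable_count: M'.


2 match(es); 2 pass the dangling check.
match: 0->5, 1->2, 2->0, 3->1, 4->3 | applicable
match: 0->9, 1->7, 2->6, 3->5, 4->8 | applicable
count: 2
applicable_count: 2
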